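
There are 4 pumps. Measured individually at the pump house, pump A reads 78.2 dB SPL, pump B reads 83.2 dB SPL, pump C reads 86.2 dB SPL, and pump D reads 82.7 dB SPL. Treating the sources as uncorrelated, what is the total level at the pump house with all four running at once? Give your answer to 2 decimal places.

89.44 dB SPL

Add the sources as powers (linear), then convert back to dB:
L_total = 10·log₁₀(10^(78.2/10) + 10^(83.2/10) + 10^(86.2/10) + 10^(82.7/10)) = 10·log₁₀(878100000) = 89.44 dB SPL.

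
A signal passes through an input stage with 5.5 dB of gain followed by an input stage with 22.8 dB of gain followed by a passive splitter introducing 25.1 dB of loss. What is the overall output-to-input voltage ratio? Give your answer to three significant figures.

Net gain = 5.5 + 22.8 + (−25.1) = 3.2 dB.
Voltage ratio = 10^(3.2/20) = 1.45.

1.45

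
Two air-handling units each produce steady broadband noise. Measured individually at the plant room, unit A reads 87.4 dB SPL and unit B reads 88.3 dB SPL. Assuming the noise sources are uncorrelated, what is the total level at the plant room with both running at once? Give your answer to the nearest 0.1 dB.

90.9 dB SPL

Add the sources as powers (linear), then convert back to dB:
L_total = 10·log₁₀(10^(87.4/10) + 10^(88.3/10)) = 10·log₁₀(1226000000) = 90.9 dB SPL.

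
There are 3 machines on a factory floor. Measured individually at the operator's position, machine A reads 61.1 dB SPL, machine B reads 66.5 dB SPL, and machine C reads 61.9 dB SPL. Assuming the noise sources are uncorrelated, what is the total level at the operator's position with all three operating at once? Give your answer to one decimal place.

Uncorrelated sources add in intensity (power), not in dB.
L_total = 10·log₁₀(10^(61.1/10) + 10^(66.5/10) + 10^(61.9/10)) = 10·log₁₀(7304000) = 68.6 dB SPL.

68.6 dB SPL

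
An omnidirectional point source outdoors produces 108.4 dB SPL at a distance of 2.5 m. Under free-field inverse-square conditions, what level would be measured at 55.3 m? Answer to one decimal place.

Inverse-square spreading gives ΔL = −20·log₁₀(d₂/d₁).
ΔL = −20·log₁₀(55.3/2.5) = -26.90 dB, so L₂ = 108.4 + (-26.90) = 81.5 dB SPL.

81.5 dB SPL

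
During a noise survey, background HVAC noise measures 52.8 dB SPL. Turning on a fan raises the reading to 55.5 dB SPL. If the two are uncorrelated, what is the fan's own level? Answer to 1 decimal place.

52.2 dB SPL

Subtract intensities: L_src = 10·log₁₀(10^(L_total/10) − 10^(L_bg/10)).
L_src = 10·log₁₀(10^(55.5/10) − 10^(52.8/10)) = 10·log₁₀(164300) = 52.2 dB SPL.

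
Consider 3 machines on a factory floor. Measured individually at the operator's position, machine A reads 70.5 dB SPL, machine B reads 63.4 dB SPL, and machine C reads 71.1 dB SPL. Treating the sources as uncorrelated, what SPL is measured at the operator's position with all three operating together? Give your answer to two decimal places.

74.20 dB SPL

Add the sources as powers (linear), then convert back to dB:
L_total = 10·log₁₀(10^(70.5/10) + 10^(63.4/10) + 10^(71.1/10)) = 10·log₁₀(26290000) = 74.20 dB SPL.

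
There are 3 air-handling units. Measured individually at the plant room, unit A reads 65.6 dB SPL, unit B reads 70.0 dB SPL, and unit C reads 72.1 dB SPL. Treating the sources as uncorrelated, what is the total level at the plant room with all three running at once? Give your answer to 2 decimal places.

Add the sources as powers (linear), then convert back to dB:
L_total = 10·log₁₀(10^(65.6/10) + 10^(70.0/10) + 10^(72.1/10)) = 10·log₁₀(29850000) = 74.75 dB SPL.

74.75 dB SPL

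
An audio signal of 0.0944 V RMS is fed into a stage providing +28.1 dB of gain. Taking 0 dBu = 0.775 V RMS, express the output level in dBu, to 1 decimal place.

Input level: 20·log₁₀(0.0944/0.775) = -18.29 dBu.
Output: -18.29 + 28.1 = +9.8 dBu.

+9.8 dBu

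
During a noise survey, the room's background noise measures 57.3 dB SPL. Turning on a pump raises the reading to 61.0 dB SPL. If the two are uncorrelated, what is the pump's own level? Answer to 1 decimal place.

Background correction is a power subtraction:
L_src = 10·log₁₀(10^(61.0/10) − 10^(57.3/10)) = 10·log₁₀(721900) = 58.6 dB SPL.

58.6 dB SPL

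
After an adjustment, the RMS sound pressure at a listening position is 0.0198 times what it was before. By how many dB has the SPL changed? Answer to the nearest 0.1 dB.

Sound pressure is an amplitude quantity: ΔL = 20·log₁₀(p₂/p₁).
20·log₁₀(0.0198) = -34.1 dB.

-34.1 dB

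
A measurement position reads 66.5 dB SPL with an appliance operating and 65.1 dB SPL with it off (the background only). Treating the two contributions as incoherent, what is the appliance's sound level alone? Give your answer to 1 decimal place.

60.9 dB SPL

Subtract intensities: L_src = 10·log₁₀(10^(L_total/10) − 10^(L_bg/10)).
L_src = 10·log₁₀(10^(66.5/10) − 10^(65.1/10)) = 10·log₁₀(1231000) = 60.9 dB SPL.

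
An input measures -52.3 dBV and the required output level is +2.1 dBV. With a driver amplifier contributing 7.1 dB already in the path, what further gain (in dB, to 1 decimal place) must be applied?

The required make-up gain is the shortfall in the dB sum.
G = +2.1 − (-52.3) − 7.1 = 47.3 dB.

47.3 dB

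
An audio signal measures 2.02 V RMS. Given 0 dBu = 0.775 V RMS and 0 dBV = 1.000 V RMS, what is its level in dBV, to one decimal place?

dBV = 20·log₁₀(V / 1.000 V).
20·log₁₀(2.02/1.000) = +6.1 dBV.

+6.1 dBV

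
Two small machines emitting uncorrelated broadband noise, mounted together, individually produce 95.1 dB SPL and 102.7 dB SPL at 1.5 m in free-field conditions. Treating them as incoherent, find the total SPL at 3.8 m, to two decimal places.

Combined at 1.5 m: 10·log₁₀(10^(95.1/10)+10^(102.7/10)) = 103.396 dB SPL.
Then apply −20·log₁₀(3.8/1.5) = -8.074 dB → 95.32 dB SPL.

95.32 dB SPL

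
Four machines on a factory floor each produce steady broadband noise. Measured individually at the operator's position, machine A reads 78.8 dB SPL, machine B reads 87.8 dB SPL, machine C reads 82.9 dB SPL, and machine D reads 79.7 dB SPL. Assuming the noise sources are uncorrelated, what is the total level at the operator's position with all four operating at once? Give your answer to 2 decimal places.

89.85 dB SPL

Incoherent sources sum as intensities:
L_total = 10·log₁₀(10^(78.8/10) + 10^(87.8/10) + 10^(82.9/10) + 10^(79.7/10)) = 10·log₁₀(966700000) = 89.85 dB SPL.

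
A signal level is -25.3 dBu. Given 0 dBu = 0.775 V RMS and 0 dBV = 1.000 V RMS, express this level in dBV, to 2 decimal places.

The offset between the scales is 20·log₁₀(0.775/1.000) = −2.214 dB.
So dBV = -25.3 − 2.214 = -27.51 dBV.

-27.51 dBV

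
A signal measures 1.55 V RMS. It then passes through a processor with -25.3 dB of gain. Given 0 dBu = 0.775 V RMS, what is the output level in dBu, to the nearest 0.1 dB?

Input level: 20·log₁₀(1.55/0.775) = 6.02 dBu.
Output: 6.02 − 25.3 = -19.3 dBu.

-19.3 dBu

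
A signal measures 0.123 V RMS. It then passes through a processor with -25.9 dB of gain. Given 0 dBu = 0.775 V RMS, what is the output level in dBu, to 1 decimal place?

Input level: 20·log₁₀(0.123/0.775) = -15.99 dBu.
Output: -15.99 − 25.9 = -41.9 dBu.

-41.9 dBu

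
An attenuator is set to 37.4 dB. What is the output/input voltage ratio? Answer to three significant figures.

Voltage ratio = 10^(dB/20).
10^(-37.4/20) = 10^(-1.870) = 0.0135.

0.0135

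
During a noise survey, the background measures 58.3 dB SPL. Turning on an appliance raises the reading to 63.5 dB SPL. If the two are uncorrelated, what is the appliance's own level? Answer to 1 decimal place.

Remove the background by subtracting linear intensities:
L_src = 10·log₁₀(10^(63.5/10) − 10^(58.3/10)) = 10·log₁₀(1563000) = 61.9 dB SPL.

61.9 dB SPL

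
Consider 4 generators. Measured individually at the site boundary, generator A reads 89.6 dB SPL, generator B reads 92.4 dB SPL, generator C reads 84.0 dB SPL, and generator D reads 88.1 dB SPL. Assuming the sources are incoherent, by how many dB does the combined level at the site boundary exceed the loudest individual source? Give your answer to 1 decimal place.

3.1 dB

Add the sources as powers (linear), then convert back to dB:
L_total = 10·log₁₀(10^(89.6/10) + 10^(92.4/10) + 10^(84.0/10) + 10^(88.1/10)) = 95.50 dB SPL.
Excess over the loudest (92.4 dB): 95.50 − 92.4 = 3.1 dB.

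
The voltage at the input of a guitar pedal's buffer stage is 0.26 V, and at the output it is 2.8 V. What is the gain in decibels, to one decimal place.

20.6 dB

Voltage is an amplitude quantity, so gain = 20·log₁₀(V_out/V_in).
20·log₁₀(2.8/0.26) = 20·log₁₀(10.77) = 20.6 dB.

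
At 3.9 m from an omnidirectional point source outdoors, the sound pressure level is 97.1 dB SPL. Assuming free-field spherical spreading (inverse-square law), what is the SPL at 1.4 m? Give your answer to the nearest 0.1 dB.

106.0 dB SPL

Free-field point source: level drops by 20·log₁₀ of the distance ratio.
ΔL = −20·log₁₀(1.4/3.9) = 8.90 dB, so L₂ = 97.1 + (8.90) = 106.0 dB SPL.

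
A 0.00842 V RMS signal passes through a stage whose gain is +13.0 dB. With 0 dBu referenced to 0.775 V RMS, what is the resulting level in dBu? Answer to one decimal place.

-26.3 dBu

Input level: 20·log₁₀(0.00842/0.775) = -39.28 dBu.
Output: -39.28 + 13.0 = -26.3 dBu.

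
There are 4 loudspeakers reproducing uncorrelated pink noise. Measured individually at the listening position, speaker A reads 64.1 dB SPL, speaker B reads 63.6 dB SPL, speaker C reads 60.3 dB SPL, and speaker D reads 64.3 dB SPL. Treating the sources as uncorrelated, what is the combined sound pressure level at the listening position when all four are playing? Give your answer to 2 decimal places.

Incoherent sources sum as intensities:
L_total = 10·log₁₀(10^(64.1/10) + 10^(63.6/10) + 10^(60.3/10) + 10^(64.3/10)) = 10·log₁₀(8624000) = 69.36 dB SPL.

69.36 dB SPL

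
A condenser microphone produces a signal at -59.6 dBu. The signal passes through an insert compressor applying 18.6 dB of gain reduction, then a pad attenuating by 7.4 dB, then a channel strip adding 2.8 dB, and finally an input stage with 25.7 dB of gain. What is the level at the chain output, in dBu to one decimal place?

Gain stages sum in dB:
-59.6 − 18.6 − 7.4 + 2.8 + 25.7 = -57.1 dBu.

-57.1 dBu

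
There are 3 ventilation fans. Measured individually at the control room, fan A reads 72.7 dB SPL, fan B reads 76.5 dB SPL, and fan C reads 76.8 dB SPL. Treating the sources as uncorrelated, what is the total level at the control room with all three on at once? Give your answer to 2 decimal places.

Incoherent sources sum as intensities:
L_total = 10·log₁₀(10^(72.7/10) + 10^(76.5/10) + 10^(76.8/10)) = 10·log₁₀(111200000) = 80.46 dB SPL.

80.46 dB SPL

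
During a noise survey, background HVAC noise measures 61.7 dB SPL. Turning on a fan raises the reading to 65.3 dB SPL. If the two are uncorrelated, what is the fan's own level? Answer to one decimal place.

Background correction is a power subtraction:
L_src = 10·log₁₀(10^(65.3/10) − 10^(61.7/10)) = 10·log₁₀(1909000) = 62.8 dB SPL.

62.8 dB SPL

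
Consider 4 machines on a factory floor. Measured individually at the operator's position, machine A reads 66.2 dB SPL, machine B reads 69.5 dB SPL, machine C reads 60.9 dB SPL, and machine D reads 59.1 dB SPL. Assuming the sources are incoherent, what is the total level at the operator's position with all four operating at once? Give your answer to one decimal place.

71.8 dB SPL

Incoherent sources sum as intensities:
L_total = 10·log₁₀(10^(66.2/10) + 10^(69.5/10) + 10^(60.9/10) + 10^(59.1/10)) = 10·log₁₀(15120000) = 71.8 dB SPL.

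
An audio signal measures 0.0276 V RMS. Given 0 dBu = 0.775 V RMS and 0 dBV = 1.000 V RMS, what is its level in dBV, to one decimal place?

dBV = 20·log₁₀(V / 1.000 V).
20·log₁₀(0.0276/1.000) = -31.2 dBV.

-31.2 dBV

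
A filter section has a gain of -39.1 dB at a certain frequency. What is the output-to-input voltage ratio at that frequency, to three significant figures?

0.0111

Voltage ratio = 10^(dB/20).
10^(-39.1/20) = 10^(-1.955) = 0.0111.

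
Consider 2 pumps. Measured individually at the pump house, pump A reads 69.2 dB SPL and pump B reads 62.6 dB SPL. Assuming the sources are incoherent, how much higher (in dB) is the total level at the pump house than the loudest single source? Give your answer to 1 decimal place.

0.9 dB

Add the sources as powers (linear), then convert back to dB:
L_total = 10·log₁₀(10^(69.2/10) + 10^(62.6/10)) = 70.06 dB SPL.
Excess over the loudest (69.2 dB): 70.06 − 69.2 = 0.9 dB.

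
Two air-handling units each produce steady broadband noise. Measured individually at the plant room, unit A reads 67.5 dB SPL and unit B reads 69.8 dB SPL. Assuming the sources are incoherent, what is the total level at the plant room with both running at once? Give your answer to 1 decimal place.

71.8 dB SPL

Incoherent sources sum as intensities:
L_total = 10·log₁₀(10^(67.5/10) + 10^(69.8/10)) = 10·log₁₀(15170000) = 71.8 dB SPL.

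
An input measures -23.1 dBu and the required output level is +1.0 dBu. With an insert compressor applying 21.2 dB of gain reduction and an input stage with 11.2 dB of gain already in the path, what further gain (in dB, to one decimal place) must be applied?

34.1 dB

The required make-up gain is the shortfall in the dB sum.
G = +1.0 − (-23.1) + 21.2 − 11.2 = 34.1 dB.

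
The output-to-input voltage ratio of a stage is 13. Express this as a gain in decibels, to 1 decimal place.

Voltage is an amplitude quantity, so gain = 20·log₁₀(V_out/V_in).
20·log₁₀(13) = 22.3 dB.

22.3 dB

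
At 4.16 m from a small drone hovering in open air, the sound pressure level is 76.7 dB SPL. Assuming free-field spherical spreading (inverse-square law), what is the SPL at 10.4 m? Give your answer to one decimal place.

68.7 dB SPL

Free-field point source: level drops by 20·log₁₀ of the distance ratio.
ΔL = −20·log₁₀(10.4/4.16) = -7.96 dB, so L₂ = 76.7 + (-7.96) = 68.7 dB SPL.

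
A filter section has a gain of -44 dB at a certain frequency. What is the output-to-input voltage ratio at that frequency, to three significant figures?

0.00631

Voltage ratio = 10^(dB/20).
10^(-44/20) = 10^(-2.200) = 0.00631.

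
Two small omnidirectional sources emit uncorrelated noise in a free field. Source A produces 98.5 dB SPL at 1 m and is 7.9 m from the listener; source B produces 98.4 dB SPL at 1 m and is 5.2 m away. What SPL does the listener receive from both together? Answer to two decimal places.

85.67 dB SPL

At the listener: L_A = 98.5 − 20·log₁₀(7.9) = 80.547 dB; L_B = 98.4 − 20·log₁₀(5.2) = 84.080 dB.
Combined: 10·log₁₀(10^(80.547/10)+10^(84.080/10)) = 85.67 dB SPL.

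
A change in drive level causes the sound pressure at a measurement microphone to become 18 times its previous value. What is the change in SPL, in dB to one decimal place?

Sound pressure is an amplitude quantity: ΔL = 20·log₁₀(p₂/p₁).
20·log₁₀(18) = 25.1 dB.

25.1 dB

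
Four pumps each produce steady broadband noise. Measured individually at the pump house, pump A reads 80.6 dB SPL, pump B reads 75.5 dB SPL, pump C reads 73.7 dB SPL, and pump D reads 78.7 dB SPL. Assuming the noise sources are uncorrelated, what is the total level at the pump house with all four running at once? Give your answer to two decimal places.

83.94 dB SPL

Uncorrelated sources add in intensity (power), not in dB.
L_total = 10·log₁₀(10^(80.6/10) + 10^(75.5/10) + 10^(73.7/10) + 10^(78.7/10)) = 10·log₁₀(247900000) = 83.94 dB SPL.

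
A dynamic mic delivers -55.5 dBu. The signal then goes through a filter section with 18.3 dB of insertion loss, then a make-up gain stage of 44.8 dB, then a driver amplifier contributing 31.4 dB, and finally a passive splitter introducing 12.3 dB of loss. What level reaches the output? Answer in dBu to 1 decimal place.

-9.9 dBu

Cascaded gains and losses add directly in dB.
-55.5 − 18.3 + 44.8 + 31.4 − 12.3 = -9.9 dBu.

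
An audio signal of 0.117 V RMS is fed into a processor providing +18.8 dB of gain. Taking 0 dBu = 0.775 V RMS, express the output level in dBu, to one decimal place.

+2.4 dBu

Input level: 20·log₁₀(0.117/0.775) = -16.42 dBu.
Output: -16.42 + 18.8 = +2.4 dBu.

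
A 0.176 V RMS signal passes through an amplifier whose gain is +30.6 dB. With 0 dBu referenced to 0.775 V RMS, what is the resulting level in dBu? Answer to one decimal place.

+17.7 dBu

Input level: 20·log₁₀(0.176/0.775) = -12.88 dBu.
Output: -12.88 + 30.6 = +17.7 dBu.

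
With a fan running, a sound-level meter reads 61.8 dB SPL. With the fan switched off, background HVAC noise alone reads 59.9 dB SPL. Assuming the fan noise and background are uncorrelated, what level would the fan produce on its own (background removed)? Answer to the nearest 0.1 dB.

Subtract intensities: L_src = 10·log₁₀(10^(L_total/10) − 10^(L_bg/10)).
L_src = 10·log₁₀(10^(61.8/10) − 10^(59.9/10)) = 10·log₁₀(536300) = 57.3 dB SPL.

57.3 dB SPL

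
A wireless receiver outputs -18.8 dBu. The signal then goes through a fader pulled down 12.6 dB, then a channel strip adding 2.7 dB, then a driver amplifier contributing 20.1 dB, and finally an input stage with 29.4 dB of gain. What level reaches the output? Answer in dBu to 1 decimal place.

+20.8 dBu

Cascaded gains and losses add directly in dB.
-18.8 − 12.6 + 2.7 + 20.1 + 29.4 = +20.8 dBu.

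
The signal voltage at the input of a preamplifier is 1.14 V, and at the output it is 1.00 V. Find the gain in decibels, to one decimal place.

Voltage is an amplitude quantity, so gain = 20·log₁₀(V_out/V_in).
20·log₁₀(1.00/1.14) = 20·log₁₀(0.8772) = -1.1 dB.

-1.1 dB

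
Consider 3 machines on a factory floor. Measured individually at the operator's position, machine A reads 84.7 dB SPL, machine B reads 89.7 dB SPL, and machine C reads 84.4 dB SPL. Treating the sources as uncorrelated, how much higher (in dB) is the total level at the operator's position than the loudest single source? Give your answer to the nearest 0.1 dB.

2.1 dB

Uncorrelated sources add in intensity (power), not in dB.
L_total = 10·log₁₀(10^(84.7/10) + 10^(89.7/10) + 10^(84.4/10)) = 91.77 dB SPL.
Excess over the loudest (89.7 dB): 91.77 − 89.7 = 2.1 dB.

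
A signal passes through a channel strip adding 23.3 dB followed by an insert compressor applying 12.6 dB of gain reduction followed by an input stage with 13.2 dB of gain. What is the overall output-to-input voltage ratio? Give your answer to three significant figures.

15.7

Net gain = 23.3 + (−12.6) + 13.2 = 23.9 dB.
Voltage ratio = 10^(23.9/20) = 15.7.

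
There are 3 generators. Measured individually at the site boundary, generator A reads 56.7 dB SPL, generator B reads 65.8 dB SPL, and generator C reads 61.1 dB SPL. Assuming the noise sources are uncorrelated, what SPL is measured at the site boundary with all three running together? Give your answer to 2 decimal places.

Add the sources as powers (linear), then convert back to dB:
L_total = 10·log₁₀(10^(56.7/10) + 10^(65.8/10) + 10^(61.1/10)) = 10·log₁₀(5558000) = 67.45 dB SPL.

67.45 dB SPL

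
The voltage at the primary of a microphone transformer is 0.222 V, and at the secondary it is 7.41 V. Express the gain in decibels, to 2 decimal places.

30.47 dB

Voltage ratio → dB uses the 20·log₁₀ form:
20·log₁₀(7.41/0.222) = 20·log₁₀(33.38) = 30.47 dB.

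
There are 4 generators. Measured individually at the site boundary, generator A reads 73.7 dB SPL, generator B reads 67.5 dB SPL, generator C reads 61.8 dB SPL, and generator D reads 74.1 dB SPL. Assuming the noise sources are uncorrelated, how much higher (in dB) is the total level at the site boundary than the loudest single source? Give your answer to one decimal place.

Uncorrelated sources add in intensity (power), not in dB.
L_total = 10·log₁₀(10^(73.7/10) + 10^(67.5/10) + 10^(61.8/10) + 10^(74.1/10)) = 77.50 dB SPL.
Excess over the loudest (74.1 dB): 77.50 − 74.1 = 3.4 dB.

3.4 dB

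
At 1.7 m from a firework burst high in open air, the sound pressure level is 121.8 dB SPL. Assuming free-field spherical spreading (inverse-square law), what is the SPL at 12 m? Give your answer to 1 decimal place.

For a point source in a free field, ΔL = −20·log₁₀(d₂/d₁).
ΔL = −20·log₁₀(12/1.7) = -16.97 dB, so L₂ = 121.8 + (-16.97) = 104.8 dB SPL.

104.8 dB SPL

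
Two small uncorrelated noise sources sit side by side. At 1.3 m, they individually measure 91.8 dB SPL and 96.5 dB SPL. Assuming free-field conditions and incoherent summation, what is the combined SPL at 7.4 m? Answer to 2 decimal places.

82.66 dB SPL

Combined at 1.3 m: 10·log₁₀(10^(91.8/10)+10^(96.5/10)) = 97.767 dB SPL.
Then apply −20·log₁₀(7.4/1.3) = -15.106 dB → 82.66 dB SPL.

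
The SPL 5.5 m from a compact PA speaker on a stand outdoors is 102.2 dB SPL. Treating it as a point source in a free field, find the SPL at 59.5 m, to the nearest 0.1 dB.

Free-field point source: level drops by 20·log₁₀ of the distance ratio.
ΔL = −20·log₁₀(59.5/5.5) = -20.68 dB, so L₂ = 102.2 + (-20.68) = 81.5 dB SPL.

81.5 dB SPL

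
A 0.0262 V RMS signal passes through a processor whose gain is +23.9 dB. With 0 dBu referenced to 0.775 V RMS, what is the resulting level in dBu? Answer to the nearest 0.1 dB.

Input level: 20·log₁₀(0.0262/0.775) = -29.42 dBu.
Output: -29.42 + 23.9 = -5.5 dBu.

-5.5 dBu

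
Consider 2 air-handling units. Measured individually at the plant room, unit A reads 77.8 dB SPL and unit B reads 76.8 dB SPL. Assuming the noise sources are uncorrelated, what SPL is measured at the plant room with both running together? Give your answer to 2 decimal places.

80.34 dB SPL

Add the sources as powers (linear), then convert back to dB:
L_total = 10·log₁₀(10^(77.8/10) + 10^(76.8/10)) = 10·log₁₀(108100000) = 80.34 dB SPL.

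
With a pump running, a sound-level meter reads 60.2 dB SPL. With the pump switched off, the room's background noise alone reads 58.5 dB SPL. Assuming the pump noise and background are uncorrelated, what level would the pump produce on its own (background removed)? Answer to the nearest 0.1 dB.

Background correction is a power subtraction:
L_src = 10·log₁₀(10^(60.2/10) − 10^(58.5/10)) = 10·log₁₀(339200) = 55.3 dB SPL.

55.3 dB SPL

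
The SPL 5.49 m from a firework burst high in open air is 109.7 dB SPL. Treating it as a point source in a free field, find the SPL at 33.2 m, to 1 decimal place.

94.1 dB SPL

For a point source in a free field, ΔL = −20·log₁₀(d₂/d₁).
ΔL = −20·log₁₀(33.2/5.49) = -15.63 dB, so L₂ = 109.7 + (-15.63) = 94.1 dB SPL.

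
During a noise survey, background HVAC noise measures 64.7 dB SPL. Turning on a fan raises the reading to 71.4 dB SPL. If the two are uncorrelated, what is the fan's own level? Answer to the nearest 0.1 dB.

Background correction is a power subtraction:
L_src = 10·log₁₀(10^(71.4/10) − 10^(64.7/10)) = 10·log₁₀(10850000) = 70.4 dB SPL.

70.4 dB SPL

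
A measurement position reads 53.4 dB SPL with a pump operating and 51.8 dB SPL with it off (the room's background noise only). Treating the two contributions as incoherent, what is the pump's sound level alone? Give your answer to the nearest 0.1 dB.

Background correction is a power subtraction:
L_src = 10·log₁₀(10^(53.4/10) − 10^(51.8/10)) = 10·log₁₀(67420) = 48.3 dB SPL.

48.3 dB SPL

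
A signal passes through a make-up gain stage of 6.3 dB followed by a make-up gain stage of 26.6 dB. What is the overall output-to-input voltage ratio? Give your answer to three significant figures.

Net gain = 6.3 + 26.6 = 32.9 dB.
Voltage ratio = 10^(32.9/20) = 44.2.

44.2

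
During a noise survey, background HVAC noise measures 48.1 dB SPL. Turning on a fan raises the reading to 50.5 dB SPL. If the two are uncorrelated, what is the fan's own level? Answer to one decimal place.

Remove the background by subtracting linear intensities:
L_src = 10·log₁₀(10^(50.5/10) − 10^(48.1/10)) = 10·log₁₀(47640) = 46.8 dB SPL.

46.8 dB SPL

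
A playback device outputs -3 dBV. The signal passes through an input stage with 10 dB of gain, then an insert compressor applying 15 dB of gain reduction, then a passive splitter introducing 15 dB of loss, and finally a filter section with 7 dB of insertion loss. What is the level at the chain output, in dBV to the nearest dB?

In dB, series stages simply add:
-3 + 10 − 15 − 15 − 7 = -30 dBV.

-30 dBV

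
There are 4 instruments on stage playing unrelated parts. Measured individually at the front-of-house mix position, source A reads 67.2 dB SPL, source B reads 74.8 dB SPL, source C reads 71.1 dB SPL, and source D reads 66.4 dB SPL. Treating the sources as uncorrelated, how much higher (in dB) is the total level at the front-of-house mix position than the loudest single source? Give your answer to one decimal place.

2.4 dB

Uncorrelated sources add in intensity (power), not in dB.
L_total = 10·log₁₀(10^(67.2/10) + 10^(74.8/10) + 10^(71.1/10) + 10^(66.4/10)) = 77.22 dB SPL.
Excess over the loudest (74.8 dB): 77.22 − 74.8 = 2.4 dB.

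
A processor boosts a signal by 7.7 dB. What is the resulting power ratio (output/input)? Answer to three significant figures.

5.89

Power ratio = 10^(dB/10).
10^(7.7/10) = 10^(0.7700) = 5.89.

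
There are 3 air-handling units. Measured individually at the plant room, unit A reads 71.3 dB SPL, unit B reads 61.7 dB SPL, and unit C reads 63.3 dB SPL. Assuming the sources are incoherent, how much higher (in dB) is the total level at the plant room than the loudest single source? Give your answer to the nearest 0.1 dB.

Incoherent sources sum as intensities:
L_total = 10·log₁₀(10^(71.3/10) + 10^(61.7/10) + 10^(63.3/10)) = 72.33 dB SPL.
Excess over the loudest (71.3 dB): 72.33 − 71.3 = 1.0 dB.

1.0 dB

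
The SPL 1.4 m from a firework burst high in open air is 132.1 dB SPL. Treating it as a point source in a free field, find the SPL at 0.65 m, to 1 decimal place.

138.8 dB SPL

Free-field point source: level drops by 20·log₁₀ of the distance ratio.
ΔL = −20·log₁₀(0.65/1.4) = 6.66 dB, so L₂ = 132.1 + (6.66) = 138.8 dB SPL.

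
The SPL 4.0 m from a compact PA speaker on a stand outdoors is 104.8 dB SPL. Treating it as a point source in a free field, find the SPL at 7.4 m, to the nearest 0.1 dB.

99.5 dB SPL

Free-field point source: level drops by 20·log₁₀ of the distance ratio.
ΔL = −20·log₁₀(7.4/4.0) = -5.34 dB, so L₂ = 104.8 + (-5.34) = 99.5 dB SPL.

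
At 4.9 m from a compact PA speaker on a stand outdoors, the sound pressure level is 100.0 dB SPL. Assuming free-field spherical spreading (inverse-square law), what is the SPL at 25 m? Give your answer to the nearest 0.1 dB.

85.8 dB SPL

Inverse-square spreading gives ΔL = −20·log₁₀(d₂/d₁).
ΔL = −20·log₁₀(25/4.9) = -14.15 dB, so L₂ = 100.0 + (-14.15) = 85.8 dB SPL.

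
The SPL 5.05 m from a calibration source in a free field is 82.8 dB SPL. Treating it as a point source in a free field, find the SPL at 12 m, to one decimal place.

75.3 dB SPL

Free-field point source: level drops by 20·log₁₀ of the distance ratio.
ΔL = −20·log₁₀(12/5.05) = -7.52 dB, so L₂ = 82.8 + (-7.52) = 75.3 dB SPL.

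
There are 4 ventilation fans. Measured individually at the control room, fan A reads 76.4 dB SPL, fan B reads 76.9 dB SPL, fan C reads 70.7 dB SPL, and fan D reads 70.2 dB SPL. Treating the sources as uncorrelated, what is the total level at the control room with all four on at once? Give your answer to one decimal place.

Incoherent sources sum as intensities:
L_total = 10·log₁₀(10^(76.4/10) + 10^(76.9/10) + 10^(70.7/10) + 10^(70.2/10)) = 10·log₁₀(114800000) = 80.6 dB SPL.

80.6 dB SPL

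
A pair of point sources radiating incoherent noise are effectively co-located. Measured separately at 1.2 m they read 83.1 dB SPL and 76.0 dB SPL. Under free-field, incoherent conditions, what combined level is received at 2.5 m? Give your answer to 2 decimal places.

77.50 dB SPL

Combined at 1.2 m: 10·log₁₀(10^(83.1/10)+10^(76.0/10)) = 83.874 dB SPL.
Then apply −20·log₁₀(2.5/1.2) = -6.375 dB → 77.50 dB SPL.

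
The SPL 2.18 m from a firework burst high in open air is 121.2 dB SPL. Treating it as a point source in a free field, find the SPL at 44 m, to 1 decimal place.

For a point source in a free field, ΔL = −20·log₁₀(d₂/d₁).
ΔL = −20·log₁₀(44/2.18) = -26.10 dB, so L₂ = 121.2 + (-26.10) = 95.1 dB SPL.

95.1 dB SPL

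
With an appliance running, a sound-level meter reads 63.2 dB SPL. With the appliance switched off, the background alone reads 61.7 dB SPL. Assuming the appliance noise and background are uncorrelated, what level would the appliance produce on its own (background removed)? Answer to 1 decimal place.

57.9 dB SPL

Background correction is a power subtraction:
L_src = 10·log₁₀(10^(63.2/10) − 10^(61.7/10)) = 10·log₁₀(610200) = 57.9 dB SPL.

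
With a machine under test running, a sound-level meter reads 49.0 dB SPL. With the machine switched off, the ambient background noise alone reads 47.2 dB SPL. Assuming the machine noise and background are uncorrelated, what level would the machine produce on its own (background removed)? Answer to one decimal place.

Remove the background by subtracting linear intensities:
L_src = 10·log₁₀(10^(49.0/10) − 10^(47.2/10)) = 10·log₁₀(26950) = 44.3 dB SPL.

44.3 dB SPL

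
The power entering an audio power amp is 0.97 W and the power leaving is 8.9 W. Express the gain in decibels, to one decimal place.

For a power ratio, dB = 10·log₁₀(P₂/P₁).
10·log₁₀(8.9/0.97) = 10·log₁₀(9.175) = 9.6 dB.

9.6 dB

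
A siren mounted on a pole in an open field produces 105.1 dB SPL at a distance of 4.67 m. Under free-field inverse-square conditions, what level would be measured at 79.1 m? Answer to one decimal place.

For a point source in a free field, ΔL = −20·log₁₀(d₂/d₁).
ΔL = −20·log₁₀(79.1/4.67) = -24.58 dB, so L₂ = 105.1 + (-24.58) = 80.5 dB SPL.

80.5 dB SPL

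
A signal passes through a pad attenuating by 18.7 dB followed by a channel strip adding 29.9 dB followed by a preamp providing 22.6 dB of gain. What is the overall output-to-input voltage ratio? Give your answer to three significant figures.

Net gain = (−18.7) + 29.9 + 22.6 = 33.8 dB.
Voltage ratio = 10^(33.8/20) = 49.0.

49.0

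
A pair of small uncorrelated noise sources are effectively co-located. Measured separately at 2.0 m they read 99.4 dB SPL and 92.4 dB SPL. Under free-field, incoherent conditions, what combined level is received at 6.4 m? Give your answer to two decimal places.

90.09 dB SPL

Combined at 2.0 m: 10·log₁₀(10^(99.4/10)+10^(92.4/10)) = 100.190 dB SPL.
Then apply −20·log₁₀(6.4/2.0) = -10.103 dB → 90.09 dB SPL.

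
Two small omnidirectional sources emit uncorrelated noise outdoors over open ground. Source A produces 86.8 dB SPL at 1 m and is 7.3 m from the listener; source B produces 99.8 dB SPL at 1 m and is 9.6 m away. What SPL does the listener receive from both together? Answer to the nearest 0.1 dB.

At the listener: L_A = 86.8 − 20·log₁₀(7.3) = 69.53 dB; L_B = 99.8 − 20·log₁₀(9.6) = 80.15 dB.
Combined: 10·log₁₀(10^(69.53/10)+10^(80.15/10)) = 80.5 dB SPL.

80.5 dB SPL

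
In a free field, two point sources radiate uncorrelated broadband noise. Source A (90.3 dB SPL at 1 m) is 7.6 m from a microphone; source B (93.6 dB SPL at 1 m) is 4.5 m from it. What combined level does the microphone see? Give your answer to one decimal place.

At the listener: L_A = 90.3 − 20·log₁₀(7.6) = 72.68 dB; L_B = 93.6 − 20·log₁₀(4.5) = 80.54 dB.
Combined: 10·log₁₀(10^(72.68/10)+10^(80.54/10)) = 81.2 dB SPL.

81.2 dB SPL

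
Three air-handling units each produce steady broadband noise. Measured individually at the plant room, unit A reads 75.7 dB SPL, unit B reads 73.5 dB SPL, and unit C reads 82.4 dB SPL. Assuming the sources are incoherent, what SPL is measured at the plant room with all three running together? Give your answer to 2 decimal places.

Incoherent sources sum as intensities:
L_total = 10·log₁₀(10^(75.7/10) + 10^(73.5/10) + 10^(82.4/10)) = 10·log₁₀(233300000) = 83.68 dB SPL.

83.68 dB SPL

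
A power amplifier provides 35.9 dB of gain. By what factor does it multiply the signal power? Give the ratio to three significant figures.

Power ratio = 10^(dB/10).
10^(35.9/10) = 10^(3.590) = 3890.

3890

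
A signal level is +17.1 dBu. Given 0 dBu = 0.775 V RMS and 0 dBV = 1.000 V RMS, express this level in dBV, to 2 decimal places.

The offset between the scales is 20·log₁₀(0.775/1.000) = −2.214 dB.
So dBV = +17.1 − 2.214 = +14.89 dBV.

+14.89 dBV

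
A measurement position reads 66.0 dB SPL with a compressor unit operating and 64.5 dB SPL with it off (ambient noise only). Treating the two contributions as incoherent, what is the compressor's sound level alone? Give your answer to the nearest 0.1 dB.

60.7 dB SPL

Background correction is a power subtraction:
L_src = 10·log₁₀(10^(66.0/10) − 10^(64.5/10)) = 10·log₁₀(1163000) = 60.7 dB SPL.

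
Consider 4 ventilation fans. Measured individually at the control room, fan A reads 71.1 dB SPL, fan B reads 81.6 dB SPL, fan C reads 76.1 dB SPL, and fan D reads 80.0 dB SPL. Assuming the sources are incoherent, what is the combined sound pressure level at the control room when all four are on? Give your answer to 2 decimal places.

Uncorrelated sources add in intensity (power), not in dB.
L_total = 10·log₁₀(10^(71.1/10) + 10^(81.6/10) + 10^(76.1/10) + 10^(80.0/10)) = 10·log₁₀(298200000) = 84.74 dB SPL.

84.74 dB SPL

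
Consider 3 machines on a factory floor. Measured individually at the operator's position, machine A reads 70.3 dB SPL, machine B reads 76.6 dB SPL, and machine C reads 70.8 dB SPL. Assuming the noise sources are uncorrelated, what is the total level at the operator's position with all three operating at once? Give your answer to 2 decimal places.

Add the sources as powers (linear), then convert back to dB:
L_total = 10·log₁₀(10^(70.3/10) + 10^(76.6/10) + 10^(70.8/10)) = 10·log₁₀(68450000) = 78.35 dB SPL.

78.35 dB SPL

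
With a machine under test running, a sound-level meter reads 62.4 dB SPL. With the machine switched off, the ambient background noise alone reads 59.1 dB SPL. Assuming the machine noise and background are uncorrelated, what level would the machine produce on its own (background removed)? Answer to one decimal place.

59.7 dB SPL

Subtract intensities: L_src = 10·log₁₀(10^(L_total/10) − 10^(L_bg/10)).
L_src = 10·log₁₀(10^(62.4/10) − 10^(59.1/10)) = 10·log₁₀(925000) = 59.7 dB SPL.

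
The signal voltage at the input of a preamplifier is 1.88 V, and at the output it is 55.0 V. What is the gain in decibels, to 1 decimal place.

29.3 dB

Voltage ratio → dB uses the 20·log₁₀ form:
20·log₁₀(55.0/1.88) = 20·log₁₀(29.26) = 29.3 dB.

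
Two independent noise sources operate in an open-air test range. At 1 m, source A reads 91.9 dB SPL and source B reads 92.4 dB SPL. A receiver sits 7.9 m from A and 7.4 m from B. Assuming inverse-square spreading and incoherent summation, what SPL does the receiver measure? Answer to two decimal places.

At the listener: L_A = 91.9 − 20·log₁₀(7.9) = 73.947 dB; L_B = 92.4 − 20·log₁₀(7.4) = 75.015 dB.
Combined: 10·log₁₀(10^(73.947/10)+10^(75.015/10)) = 77.52 dB SPL.

77.52 dB SPL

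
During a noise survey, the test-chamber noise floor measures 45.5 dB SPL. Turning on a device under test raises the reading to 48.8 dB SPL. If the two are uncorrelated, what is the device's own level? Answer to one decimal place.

Subtract intensities: L_src = 10·log₁₀(10^(L_total/10) − 10^(L_bg/10)).
L_src = 10·log₁₀(10^(48.8/10) − 10^(45.5/10)) = 10·log₁₀(40380) = 46.1 dB SPL.

46.1 dB SPL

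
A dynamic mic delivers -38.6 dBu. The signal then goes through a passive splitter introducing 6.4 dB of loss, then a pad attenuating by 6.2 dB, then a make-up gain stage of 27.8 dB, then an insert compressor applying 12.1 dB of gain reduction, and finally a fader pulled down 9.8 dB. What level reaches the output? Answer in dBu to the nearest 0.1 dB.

-45.3 dBu

Gain stages sum in dB:
-38.6 − 6.4 − 6.2 + 27.8 − 12.1 − 9.8 = -45.3 dBu.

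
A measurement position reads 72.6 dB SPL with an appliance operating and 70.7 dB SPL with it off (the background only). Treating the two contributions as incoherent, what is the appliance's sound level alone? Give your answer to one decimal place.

68.1 dB SPL

Remove the background by subtracting linear intensities:
L_src = 10·log₁₀(10^(72.6/10) − 10^(70.7/10)) = 10·log₁₀(6448000) = 68.1 dB SPL.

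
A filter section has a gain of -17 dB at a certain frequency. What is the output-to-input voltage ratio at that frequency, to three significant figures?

0.141

Voltage ratio = 10^(dB/20).
10^(-17/20) = 10^(-0.8500) = 0.141.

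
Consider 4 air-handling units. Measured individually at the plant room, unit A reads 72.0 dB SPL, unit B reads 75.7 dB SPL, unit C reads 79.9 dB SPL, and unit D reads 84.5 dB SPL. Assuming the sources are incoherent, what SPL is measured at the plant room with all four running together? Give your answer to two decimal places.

Add the sources as powers (linear), then convert back to dB:
L_total = 10·log₁₀(10^(72.0/10) + 10^(75.7/10) + 10^(79.9/10) + 10^(84.5/10)) = 10·log₁₀(432600000) = 86.36 dB SPL.

86.36 dB SPL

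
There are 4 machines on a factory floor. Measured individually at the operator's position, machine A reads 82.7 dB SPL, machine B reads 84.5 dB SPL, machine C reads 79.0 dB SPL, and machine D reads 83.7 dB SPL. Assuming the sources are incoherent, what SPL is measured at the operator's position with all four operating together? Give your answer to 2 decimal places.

88.93 dB SPL

Uncorrelated sources add in intensity (power), not in dB.
L_total = 10·log₁₀(10^(82.7/10) + 10^(84.5/10) + 10^(79.0/10) + 10^(83.7/10)) = 10·log₁₀(781900000) = 88.93 dB SPL.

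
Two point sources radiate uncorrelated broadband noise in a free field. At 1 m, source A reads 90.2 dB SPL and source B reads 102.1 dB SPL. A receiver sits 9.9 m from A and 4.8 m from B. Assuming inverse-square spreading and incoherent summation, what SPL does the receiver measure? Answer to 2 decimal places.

88.54 dB SPL

At the listener: L_A = 90.2 − 20·log₁₀(9.9) = 70.287 dB; L_B = 102.1 − 20·log₁₀(4.8) = 88.475 dB.
Combined: 10·log₁₀(10^(70.287/10)+10^(88.475/10)) = 88.54 dB SPL.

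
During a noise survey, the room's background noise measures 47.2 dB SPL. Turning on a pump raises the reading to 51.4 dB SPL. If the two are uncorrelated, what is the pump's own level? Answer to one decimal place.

Subtract intensities: L_src = 10·log₁₀(10^(L_total/10) − 10^(L_bg/10)).
L_src = 10·log₁₀(10^(51.4/10) − 10^(47.2/10)) = 10·log₁₀(85560) = 49.3 dB SPL.

49.3 dB SPL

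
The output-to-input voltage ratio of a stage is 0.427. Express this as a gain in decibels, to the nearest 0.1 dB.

For a voltage ratio, dB = 20·log₁₀(V₂/V₁).
20·log₁₀(0.427) = -7.4 dB.

-7.4 dB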